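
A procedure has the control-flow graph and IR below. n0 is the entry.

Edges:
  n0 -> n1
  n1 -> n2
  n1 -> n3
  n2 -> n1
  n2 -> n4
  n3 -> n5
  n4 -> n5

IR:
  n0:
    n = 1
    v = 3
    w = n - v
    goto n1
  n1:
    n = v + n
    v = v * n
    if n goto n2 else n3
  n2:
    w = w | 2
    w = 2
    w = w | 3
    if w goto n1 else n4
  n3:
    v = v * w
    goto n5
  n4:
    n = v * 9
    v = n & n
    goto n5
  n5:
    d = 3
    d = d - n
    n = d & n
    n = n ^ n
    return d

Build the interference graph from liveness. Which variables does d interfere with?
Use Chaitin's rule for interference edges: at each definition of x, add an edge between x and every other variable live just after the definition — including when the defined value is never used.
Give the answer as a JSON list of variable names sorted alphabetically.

Answer: ["n"]

Derivation:
Block summaries:
  n0: def={n,v,w} ue=∅
  n1: def={n,v} ue={n,v}
  n2: def={w} ue={w}
  n3: def={v} ue={v,w}
  n4: def={n,v} ue={v}
  n5: def={d,n} ue={n}

Live sets:
  live n0: ∅→{n,v,w}
  live n1: {n,v,w}→{n,v,w}
  live n2: {n,v,w}→{n,v,w}
  live n3: {n,v,w}→{n}
  live n4: {v}→{n}
  live n5: {n}→∅

Conflict graph:
  d↔{n}
  n↔{d,v,w}
  v↔{n,w}
  w↔{n,v}

N(d) = ["n"]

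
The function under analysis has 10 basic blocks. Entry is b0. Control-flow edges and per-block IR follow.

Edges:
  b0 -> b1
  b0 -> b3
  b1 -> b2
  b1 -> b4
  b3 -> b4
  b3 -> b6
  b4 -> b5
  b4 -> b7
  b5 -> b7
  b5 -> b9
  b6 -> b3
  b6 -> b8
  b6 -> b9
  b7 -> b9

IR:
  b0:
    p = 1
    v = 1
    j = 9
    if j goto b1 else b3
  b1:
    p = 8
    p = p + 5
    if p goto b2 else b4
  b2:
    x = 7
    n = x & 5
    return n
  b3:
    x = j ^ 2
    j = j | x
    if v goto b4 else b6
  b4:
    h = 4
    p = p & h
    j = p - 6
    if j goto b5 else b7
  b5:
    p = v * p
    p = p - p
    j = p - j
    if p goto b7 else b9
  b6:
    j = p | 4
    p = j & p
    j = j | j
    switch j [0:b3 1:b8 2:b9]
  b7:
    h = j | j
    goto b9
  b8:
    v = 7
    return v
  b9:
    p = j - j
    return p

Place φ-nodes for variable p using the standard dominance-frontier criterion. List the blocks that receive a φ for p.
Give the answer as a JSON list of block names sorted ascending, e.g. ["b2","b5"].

idom tree: b1←b0 b2←b1 b3←b0 b4←b0 b5←b4 b6←b3 b7←b4 b8←b6 b9←b0
Dom at joins:
  b3: preds {b0,b6}: {b0} ∩ {b0,b3,b6} = {b0}; idom=b0
  b4: preds {b1,b3}: {b0,b1} ∩ {b0,b3} = {b0}; idom=b0
  b7: preds {b4,b5}: {b0,b4} ∩ {b0,b4,b5} = {b0,b4}; idom=b4
  b9: preds {b5,b6,b7}: {b0,b4,b5} ∩ {b0,b3,b6} ∩ {b0,b4,b7} = {b0}; idom=b0

DF walk-up:
  b3←b0: walk · to b0
  b3←b6: walk b6→b3 to b0
  b4←b1: walk b1 to b0
  b4←b3: walk b3 to b0
  b7←b4: walk · to b4
  b7←b5: walk b5 to b4
  b9←b5: walk b5→b4 to b0
  b9←b6: walk b6→b3 to b0
  b9←b7: walk b7→b4 to b0
  b0: DF=∅
  b1: DF={b4}
  b2: DF=∅
  b3: DF={b3,b4,b9}
  b4: DF={b9}
  b5: DF={b7,b9}
  b6: DF={b3,b9}
  b7: DF={b9}
  b8: DF=∅
  b9: DF=∅

φ for p: defs {b0,b1,b4,b5,b6,b9}
  DF⁺ = {b3,b4,b7,b9}

Answer: ["b3", "b4", "b7", "b9"]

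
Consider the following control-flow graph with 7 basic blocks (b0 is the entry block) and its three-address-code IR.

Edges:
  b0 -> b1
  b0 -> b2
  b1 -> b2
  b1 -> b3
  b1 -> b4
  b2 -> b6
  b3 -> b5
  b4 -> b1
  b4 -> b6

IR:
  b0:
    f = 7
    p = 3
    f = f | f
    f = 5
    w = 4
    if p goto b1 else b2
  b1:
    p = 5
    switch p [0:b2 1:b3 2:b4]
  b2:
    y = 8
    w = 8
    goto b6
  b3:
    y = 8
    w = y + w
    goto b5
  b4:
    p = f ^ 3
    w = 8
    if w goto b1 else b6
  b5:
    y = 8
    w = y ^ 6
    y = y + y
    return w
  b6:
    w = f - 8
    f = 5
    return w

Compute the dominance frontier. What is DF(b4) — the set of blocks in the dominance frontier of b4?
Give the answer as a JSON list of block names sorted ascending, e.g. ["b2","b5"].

Answer: ["b1", "b6"]

Derivation:
idom tree: b1←b0 b2←b0 b3←b1 b4←b1 b5←b3 b6←b0
Join-block Dom:
  b1: preds {b0,b4}: {b0} ∩ {b0,b1,b4} = {b0}; idom=b0
  b2: preds {b0,b1}: {b0} ∩ {b0,b1} = {b0}; idom=b0
  b6: preds {b2,b4}: {b0,b2} ∩ {b0,b1,b4} = {b0}; idom=b0

DF walk-up:
  b1←b0: walk · to b0
  b1←b4: walk b4→b1 to b0
  b2←b0: walk · to b0
  b2←b1: walk b1 to b0
  b6←b2: walk b2 to b0
  b6←b4: walk b4→b1 to b0
  DF(b0)=∅
  DF(b1)={b1,b2,b6}
  DF(b2)={b6}
  DF(b3)=∅
  DF(b4)={b1,b6}
  DF(b5)=∅
  DF(b6)=∅

DF(b4) = ["b1", "b6"]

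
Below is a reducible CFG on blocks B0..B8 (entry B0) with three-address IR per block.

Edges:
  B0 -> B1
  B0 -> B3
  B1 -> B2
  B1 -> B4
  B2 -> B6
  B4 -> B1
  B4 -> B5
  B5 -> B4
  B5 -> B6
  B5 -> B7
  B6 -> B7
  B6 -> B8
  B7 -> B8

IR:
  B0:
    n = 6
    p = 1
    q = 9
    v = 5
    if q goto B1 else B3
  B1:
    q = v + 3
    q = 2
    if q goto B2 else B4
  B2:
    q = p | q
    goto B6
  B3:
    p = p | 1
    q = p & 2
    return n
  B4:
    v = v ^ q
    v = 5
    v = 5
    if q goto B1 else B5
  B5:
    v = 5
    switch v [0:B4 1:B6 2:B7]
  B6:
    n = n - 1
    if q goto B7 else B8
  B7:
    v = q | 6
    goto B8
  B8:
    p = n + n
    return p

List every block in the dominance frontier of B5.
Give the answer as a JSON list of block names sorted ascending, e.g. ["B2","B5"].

idom tree: B1←B0 B2←B1 B3←B0 B4←B1 B5←B4 B6←B1 B7←B1 B8←B1
Join-block Dom:
  B1: preds {B0,B4}: {B0} ∩ {B0,B1,B4} = {B0}; idom=B0
  B4: preds {B1,B5}: {B0,B1} ∩ {B0,B1,B4,B5} = {B0,B1}; idom=B1
  B6: preds {B2,B5}: {B0,B1,B2} ∩ {B0,B1,B4,B5} = {B0,B1}; idom=B1
  B7: preds {B5,B6}: {B0,B1,B4,B5} ∩ {B0,B1,B6} = {B0,B1}; idom=B1
  B8: preds {B6,B7}: {B0,B1,B6} ∩ {B0,B1,B7} = {B0,B1}; idom=B1

DF walk-up:
  B1←B0: walk · to B0
  B1←B4: walk B4→B1 to B0
  B4←B1: walk · to B1
  B4←B5: walk B5→B4 to B1
  B6←B2: walk B2 to B1
  B6←B5: walk B5→B4 to B1
  B7←B5: walk B5→B4 to B1
  B7←B6: walk B6 to B1
  B8←B6: walk B6 to B1
  B8←B7: walk B7 to B1
  DF(B0)=∅
  DF(B1)={B1}
  DF(B2)={B6}
  DF(B3)=∅
  DF(B4)={B1,B4,B6,B7}
  DF(B5)={B4,B6,B7}
  DF(B6)={B7,B8}
  DF(B7)={B8}
  DF(B8)=∅

DF(B5) = ["B4", "B6", "B7"]

Answer: ["B4", "B6", "B7"]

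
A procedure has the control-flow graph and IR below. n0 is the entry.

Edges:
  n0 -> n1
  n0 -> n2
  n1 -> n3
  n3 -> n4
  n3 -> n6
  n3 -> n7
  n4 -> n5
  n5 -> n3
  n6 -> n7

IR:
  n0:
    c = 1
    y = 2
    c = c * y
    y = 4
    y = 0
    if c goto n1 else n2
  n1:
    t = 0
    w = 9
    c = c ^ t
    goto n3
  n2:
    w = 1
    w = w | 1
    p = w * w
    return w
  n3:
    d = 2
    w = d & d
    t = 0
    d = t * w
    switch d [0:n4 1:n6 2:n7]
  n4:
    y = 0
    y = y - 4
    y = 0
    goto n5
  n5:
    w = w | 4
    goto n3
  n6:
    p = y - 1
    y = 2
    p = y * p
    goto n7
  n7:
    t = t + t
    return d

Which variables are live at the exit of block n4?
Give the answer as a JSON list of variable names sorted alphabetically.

Block summaries:
  n0 def {c,y} use ∅
  n1 def {c,t,w} use {c}
  n2 def {p,w} use ∅
  n3 def {d,t,w} use ∅
  n4 def {y} use ∅
  n5 def {w} use {w}
  n6 def {p,y} use {y}
  n7 def {t} use {d,t}

Backward fixpoint:
  n0: in=∅ out={c,y}
  n1: in={c,y} out={y}
  n2: in=∅ out=∅
  n3: in={y} out={d,t,w,y}
  n4: in={w} out={w,y}
  n5: in={w,y} out={y}
  n6: in={d,t,y} out={d,t}
  n7: in={d,t} out=∅

live-out(n4) = ["w", "y"]

Answer: ["w", "y"]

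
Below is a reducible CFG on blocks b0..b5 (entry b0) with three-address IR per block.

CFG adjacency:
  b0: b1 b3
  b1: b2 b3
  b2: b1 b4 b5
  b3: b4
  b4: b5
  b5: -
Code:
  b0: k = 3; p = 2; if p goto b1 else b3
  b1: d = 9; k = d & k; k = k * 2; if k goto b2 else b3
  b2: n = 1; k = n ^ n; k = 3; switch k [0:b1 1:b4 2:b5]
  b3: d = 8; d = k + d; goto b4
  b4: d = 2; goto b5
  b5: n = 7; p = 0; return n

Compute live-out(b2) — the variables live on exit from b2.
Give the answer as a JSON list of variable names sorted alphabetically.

def/use:
  b0: def={k,p} ue=∅
  b1: def={d,k} ue={k}
  b2: def={k,n} ue=∅
  b3: def={d} ue={k}
  b4: def={d} ue=∅
  b5: def={n,p} ue=∅

Liveness:
  live b0: ∅→{k}
  live b1: {k}→{k}
  live b2: ∅→{k}
  live b3: {k}→∅
  live b4: ∅→∅
  live b5: ∅→∅

live-out(b2) = ["k"]

Answer: ["k"]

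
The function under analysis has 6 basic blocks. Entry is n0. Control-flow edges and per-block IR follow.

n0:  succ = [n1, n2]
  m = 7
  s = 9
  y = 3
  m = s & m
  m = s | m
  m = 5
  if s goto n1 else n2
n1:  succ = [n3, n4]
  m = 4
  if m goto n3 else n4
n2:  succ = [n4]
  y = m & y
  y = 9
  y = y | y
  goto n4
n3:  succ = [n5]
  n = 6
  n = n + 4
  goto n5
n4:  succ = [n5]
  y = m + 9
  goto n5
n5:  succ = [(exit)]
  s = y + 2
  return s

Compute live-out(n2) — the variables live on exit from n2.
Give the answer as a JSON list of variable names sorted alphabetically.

def/use:
  n0: def={m,s,y} ue=∅
  n1: def={m} ue=∅
  n2: def={y} ue={m,y}
  n3: def={n} ue=∅
  n4: def={y} ue={m}
  n5: def={s} ue={y}

Backward fixpoint:
  n0 li=∅ lo={m,y}
  n1 li={y} lo={m,y}
  n2 li={m,y} lo={m}
  n3 li={y} lo={y}
  n4 li={m} lo={y}
  n5 li={y} lo=∅

live-out(n2) = ["m"]

Answer: ["m"]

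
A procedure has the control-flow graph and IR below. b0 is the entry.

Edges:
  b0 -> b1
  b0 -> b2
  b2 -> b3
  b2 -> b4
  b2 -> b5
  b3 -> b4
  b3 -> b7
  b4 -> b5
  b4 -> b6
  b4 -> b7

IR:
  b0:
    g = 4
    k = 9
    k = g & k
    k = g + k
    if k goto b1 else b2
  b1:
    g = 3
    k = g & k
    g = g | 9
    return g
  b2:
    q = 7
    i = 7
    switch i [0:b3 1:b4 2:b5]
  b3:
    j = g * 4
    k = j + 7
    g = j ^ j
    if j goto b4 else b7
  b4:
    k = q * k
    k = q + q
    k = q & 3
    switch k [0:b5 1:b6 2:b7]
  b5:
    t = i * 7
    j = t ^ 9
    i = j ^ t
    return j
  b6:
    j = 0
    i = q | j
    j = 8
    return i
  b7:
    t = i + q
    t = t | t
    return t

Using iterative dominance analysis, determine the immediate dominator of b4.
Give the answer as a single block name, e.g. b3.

Answer: b2

Derivation:
idom tree: b1←b0 b2←b0 b3←b2 b4←b2 b5←b2 b6←b4 b7←b2
Dom∩ at merges:
  b4: preds {b2,b3}: {b0,b2} ∩ {b0,b2,b3} = {b0,b2}; idom=b2
  b5: preds {b2,b4}: {b0,b2} ∩ {b0,b2,b4} = {b0,b2}; idom=b2
  b7: preds {b3,b4}: {b0,b2,b3} ∩ {b0,b2,b4} = {b0,b2}; idom=b2

idom(b4) = b2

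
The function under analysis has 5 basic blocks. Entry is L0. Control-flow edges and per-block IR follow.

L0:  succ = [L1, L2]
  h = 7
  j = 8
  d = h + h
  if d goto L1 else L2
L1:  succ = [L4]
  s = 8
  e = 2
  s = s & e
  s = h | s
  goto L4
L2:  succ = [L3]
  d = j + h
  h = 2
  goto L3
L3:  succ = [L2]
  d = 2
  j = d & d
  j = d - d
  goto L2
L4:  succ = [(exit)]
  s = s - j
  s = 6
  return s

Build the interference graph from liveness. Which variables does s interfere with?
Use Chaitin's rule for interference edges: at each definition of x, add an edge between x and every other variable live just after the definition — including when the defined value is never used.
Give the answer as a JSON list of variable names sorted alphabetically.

Answer: ["e", "h", "j"]

Working:
def/use:
  L0: {d,h,j} / ∅
  L1: {e,s} / {h}
  L2: {d,h} / {h,j}
  L3: {d,j} / ∅
  L4: {s} / {j,s}

Backward fixpoint:
  live L0: ∅→{h,j}
  live L1: {h,j}→{j,s}
  live L2: {h,j}→{h}
  live L3: {h}→{h,j}
  live L4: {j,s}→∅

Conflict graph:
  d: {h,j}
  e: {h,j,s}
  h: {d,e,j,s}
  j: {d,e,h,s}
  s: {e,h,j}

N(s) = ["e", "h", "j"]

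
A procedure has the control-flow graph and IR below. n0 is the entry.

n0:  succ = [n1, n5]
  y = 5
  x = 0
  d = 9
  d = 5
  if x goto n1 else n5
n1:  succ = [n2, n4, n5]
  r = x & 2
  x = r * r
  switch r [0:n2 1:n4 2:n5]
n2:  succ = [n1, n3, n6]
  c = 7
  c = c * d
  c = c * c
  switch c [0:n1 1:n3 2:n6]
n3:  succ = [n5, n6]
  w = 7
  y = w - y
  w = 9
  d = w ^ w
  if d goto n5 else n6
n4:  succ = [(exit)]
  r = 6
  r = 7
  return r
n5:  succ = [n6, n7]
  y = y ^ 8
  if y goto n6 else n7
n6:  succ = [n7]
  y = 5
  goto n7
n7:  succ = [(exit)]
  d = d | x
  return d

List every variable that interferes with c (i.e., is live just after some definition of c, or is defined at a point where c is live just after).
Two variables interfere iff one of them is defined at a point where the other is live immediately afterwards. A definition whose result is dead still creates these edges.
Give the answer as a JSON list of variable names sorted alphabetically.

def/use:
  n0 def {d,x,y} use ∅
  n1 def {r,x} use {x}
  n2 def {c} use {d}
  n3 def {d,w,y} use {y}
  n4 def {r} use ∅
  n5 def {y} use {y}
  n6 def {y} use ∅
  n7 def {d} use {d,x}

Backward fixpoint:
  n0: in=∅ out={d,x,y}
  n1: in={d,x,y} out={d,x,y}
  n2: in={d,x,y} out={d,x,y}
  n3: in={x,y} out={d,x,y}
  n4: in=∅ out=∅
  n5: in={d,x,y} out={d,x}
  n6: in={d,x} out={d,x}
  n7: in={d,x} out=∅

Interference:
  c↔{d,x,y}
  d↔{c,r,x,y}
  r↔{d,x,y}
  w↔{x,y}
  x↔{c,d,r,w,y}
  y↔{c,d,r,w,x}

N(c) = ["d", "x", "y"]

Answer: ["d", "x", "y"]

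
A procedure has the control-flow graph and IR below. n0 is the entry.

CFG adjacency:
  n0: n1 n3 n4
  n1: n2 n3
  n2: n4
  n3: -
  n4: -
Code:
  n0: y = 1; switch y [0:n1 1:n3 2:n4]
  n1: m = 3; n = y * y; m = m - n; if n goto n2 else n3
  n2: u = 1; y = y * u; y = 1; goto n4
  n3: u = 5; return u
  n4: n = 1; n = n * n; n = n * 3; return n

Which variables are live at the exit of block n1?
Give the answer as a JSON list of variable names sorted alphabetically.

Answer: ["y"]

Analysis:
Block summaries:
  n0: def={y} ue=∅
  n1: def={m,n} ue={y}
  n2: def={u,y} ue={y}
  n3: def={u} ue=∅
  n4: def={n} ue=∅

Liveness:
  n0: in=∅ out={y}
  n1: in={y} out={y}
  n2: in={y} out=∅
  n3: in=∅ out=∅
  n4: in=∅ out=∅

live-out(n1) = ["y"]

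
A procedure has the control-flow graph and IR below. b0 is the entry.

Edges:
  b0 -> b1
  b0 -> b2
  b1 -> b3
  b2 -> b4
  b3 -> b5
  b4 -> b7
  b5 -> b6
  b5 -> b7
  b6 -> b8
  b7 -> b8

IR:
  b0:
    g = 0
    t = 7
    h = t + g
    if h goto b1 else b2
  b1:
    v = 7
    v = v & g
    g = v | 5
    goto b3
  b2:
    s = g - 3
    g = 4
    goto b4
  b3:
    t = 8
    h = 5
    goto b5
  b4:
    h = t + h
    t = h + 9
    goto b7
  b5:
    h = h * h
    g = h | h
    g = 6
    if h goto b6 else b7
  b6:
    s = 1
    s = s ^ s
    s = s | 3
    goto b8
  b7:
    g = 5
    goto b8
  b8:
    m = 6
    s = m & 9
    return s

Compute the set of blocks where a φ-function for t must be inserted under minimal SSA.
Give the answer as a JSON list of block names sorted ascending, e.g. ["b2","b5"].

idom tree: b1←b0 b2←b0 b3←b1 b4←b2 b5←b3 b6←b5 b7←b0 b8←b0
Join-block Dom:
  b7: preds {b4,b5}: {b0,b2,b4} ∩ {b0,b1,b3,b5} = {b0}; idom=b0
  b8: preds {b6,b7}: {b0,b1,b3,b5,b6} ∩ {b0,b7} = {b0}; idom=b0

Frontier:
  b7←b4: walk b4→b2 to b0
  b7←b5: walk b5→b3→b1 to b0
  b8←b6: walk b6→b5→b3→b1 to b0
  b8←b7: walk b7 to b0
  DF(b0)=∅
  DF(b1)={b7,b8}
  DF(b2)={b7}
  DF(b3)={b7,b8}
  DF(b4)={b7}
  DF(b5)={b7,b8}
  DF(b6)={b8}
  DF(b7)={b8}
  DF(b8)=∅

φ for t: defs {b0,b3,b4}
  DF⁺ = {b7,b8}

Answer: ["b7", "b8"]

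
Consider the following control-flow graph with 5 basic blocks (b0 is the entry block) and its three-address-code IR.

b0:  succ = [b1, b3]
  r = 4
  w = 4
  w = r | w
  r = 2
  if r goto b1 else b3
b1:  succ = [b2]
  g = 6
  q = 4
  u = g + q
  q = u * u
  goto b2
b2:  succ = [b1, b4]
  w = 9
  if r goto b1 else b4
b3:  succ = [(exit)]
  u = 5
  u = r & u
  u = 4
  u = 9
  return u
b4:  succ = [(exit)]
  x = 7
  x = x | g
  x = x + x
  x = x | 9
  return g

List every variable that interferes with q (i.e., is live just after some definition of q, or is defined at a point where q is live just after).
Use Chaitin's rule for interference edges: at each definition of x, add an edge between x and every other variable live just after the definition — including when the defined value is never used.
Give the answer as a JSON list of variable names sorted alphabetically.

Answer: ["g", "r"]

Analysis:
Per-block:
  b0: {r,w} / ∅
  b1: {g,q,u} / ∅
  b2: {w} / {r}
  b3: {u} / {r}
  b4: {x} / {g}

Liveness:
  live b0: ∅→{r}
  live b1: {r}→{g,r}
  live b2: {g,r}→{g,r}
  live b3: {r}→∅
  live b4: {g}→∅

Conflict graph:
  g — {q,r,u,w,x}
  q — {g,r}
  r — {g,q,u,w}
  u — {g,r}
  w — {g,r}
  x — {g}

N(q) = ["g", "r"]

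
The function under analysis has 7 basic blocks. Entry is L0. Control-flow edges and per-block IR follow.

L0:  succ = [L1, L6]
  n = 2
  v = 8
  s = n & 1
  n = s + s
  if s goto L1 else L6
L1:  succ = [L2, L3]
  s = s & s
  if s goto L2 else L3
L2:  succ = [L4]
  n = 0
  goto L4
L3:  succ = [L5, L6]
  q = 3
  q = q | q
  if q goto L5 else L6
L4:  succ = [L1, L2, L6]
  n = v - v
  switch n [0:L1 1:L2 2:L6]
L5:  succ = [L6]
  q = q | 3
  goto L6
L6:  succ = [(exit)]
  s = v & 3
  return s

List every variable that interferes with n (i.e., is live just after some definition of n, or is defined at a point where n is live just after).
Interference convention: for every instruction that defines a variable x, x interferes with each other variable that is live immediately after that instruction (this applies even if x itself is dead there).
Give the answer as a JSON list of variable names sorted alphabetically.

Answer: ["s", "v"]

Derivation:
Per-block:
  L0 def {n,s,v} use ∅
  L1 def {s} use {s}
  L2 def {n} use ∅
  L3 def {q} use ∅
  L4 def {n} use {v}
  L5 def {q} use {q}
  L6 def {s} use {v}

Live sets:
  L0: in=∅ out={s,v}
  L1: in={s,v} out={s,v}
  L2: in={s,v} out={s,v}
  L3: in={v} out={q,v}
  L4: in={s,v} out={s,v}
  L5: in={q,v} out={v}
  L6: in={v} out=∅

Interfere edges:
  n — {s,v}
  q — {v}
  s — {n,v}
  v — {n,q,s}

N(n) = ["s", "v"]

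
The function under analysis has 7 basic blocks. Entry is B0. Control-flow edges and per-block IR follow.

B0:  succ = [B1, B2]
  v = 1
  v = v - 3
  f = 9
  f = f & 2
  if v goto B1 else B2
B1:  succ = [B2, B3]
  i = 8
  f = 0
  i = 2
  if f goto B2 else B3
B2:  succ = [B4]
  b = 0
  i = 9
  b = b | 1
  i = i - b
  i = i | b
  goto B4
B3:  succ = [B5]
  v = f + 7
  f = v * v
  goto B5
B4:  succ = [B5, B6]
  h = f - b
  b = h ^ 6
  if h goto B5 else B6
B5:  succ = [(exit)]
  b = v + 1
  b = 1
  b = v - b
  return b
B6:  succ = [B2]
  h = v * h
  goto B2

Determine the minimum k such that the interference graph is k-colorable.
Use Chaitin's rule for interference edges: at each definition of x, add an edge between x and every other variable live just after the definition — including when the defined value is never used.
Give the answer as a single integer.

Answer: 4

Analysis:
def/use:
  B0: {f,v} / ∅
  B1: {f,i} / ∅
  B2: {b,i} / ∅
  B3: {f,v} / {f}
  B4: {b,h} / {b,f}
  B5: {b} / {v}
  B6: {h} / {h,v}

Backward fixpoint:
  live B0: ∅→{f,v}
  live B1: {v}→{f,v}
  live B2: {f,v}→{b,f,v}
  live B3: {f}→{v}
  live B4: {b,f,v}→{f,h,v}
  live B5: {v}→∅
  live B6: {f,h,v}→{f,v}

Interference:
  b — {f,h,i,v}
  f — {b,h,i,v}
  h — {b,f,v}
  i — {b,f,v}
  v — {b,f,h,i}

Chromatic number:
  lower bound: {b,f,h,v} mutually conflict ⇒ χ ≥ 4
  assign b→c0 f→c1 h→c3 i→c3 v→c2 — no edge inside a register ⇒ χ ≤ 4
  χ = 4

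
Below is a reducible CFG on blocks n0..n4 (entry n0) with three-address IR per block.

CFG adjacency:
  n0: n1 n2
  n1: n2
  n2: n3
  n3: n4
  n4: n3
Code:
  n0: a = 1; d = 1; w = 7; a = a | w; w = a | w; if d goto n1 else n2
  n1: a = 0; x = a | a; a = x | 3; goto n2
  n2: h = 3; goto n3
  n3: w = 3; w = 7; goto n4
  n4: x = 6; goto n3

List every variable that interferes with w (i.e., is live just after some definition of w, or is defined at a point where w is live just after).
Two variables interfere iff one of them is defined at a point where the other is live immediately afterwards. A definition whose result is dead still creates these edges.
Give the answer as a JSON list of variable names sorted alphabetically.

def/use:
  n0 def {a,d,w} use ∅
  n1 def {a,x} use ∅
  n2 def {h} use ∅
  n3 def {w} use ∅
  n4 def {x} use ∅

Live sets:
  live n0: ∅→∅
  live n1: ∅→∅
  live n2: ∅→∅
  live n3: ∅→∅
  live n4: ∅→∅

Interfere edges:
  a: {d,w}
  d: {a,w}
  h: ∅
  w: {a,d}
  x: ∅

N(w) = ["a", "d"]

Answer: ["a", "d"]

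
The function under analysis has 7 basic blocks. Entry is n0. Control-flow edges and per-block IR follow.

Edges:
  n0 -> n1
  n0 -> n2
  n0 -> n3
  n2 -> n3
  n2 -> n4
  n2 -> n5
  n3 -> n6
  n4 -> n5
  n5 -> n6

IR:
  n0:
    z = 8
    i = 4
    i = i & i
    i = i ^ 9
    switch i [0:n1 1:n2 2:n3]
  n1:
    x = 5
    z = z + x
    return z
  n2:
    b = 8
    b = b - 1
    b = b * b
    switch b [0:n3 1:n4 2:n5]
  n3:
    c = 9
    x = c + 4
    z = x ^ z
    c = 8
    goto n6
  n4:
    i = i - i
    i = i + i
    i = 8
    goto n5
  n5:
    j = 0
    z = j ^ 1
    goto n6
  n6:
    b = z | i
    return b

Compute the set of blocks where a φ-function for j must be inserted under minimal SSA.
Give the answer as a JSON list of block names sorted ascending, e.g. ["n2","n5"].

Answer: ["n6"]

Derivation:
idom tree: n1←n0 n2←n0 n3←n0 n4←n2 n5←n2 n6←n0
Dom∩ at merges:
  n3: preds {n0,n2}: {n0} ∩ {n0,n2} = {n0}; idom=n0
  n5: preds {n2,n4}: {n0,n2} ∩ {n0,n2,n4} = {n0,n2}; idom=n2
  n6: preds {n3,n5}: {n0,n3} ∩ {n0,n2,n5} = {n0}; idom=n0

Frontier:
  join n3 pred n0: · stop@n0
  join n3 pred n2: n2 stop@n0
  join n5 pred n2: · stop@n2
  join n5 pred n4: n4 stop@n2
  join n6 pred n3: n3 stop@n0
  join n6 pred n5: n5→n2 stop@n0
  DF(n0)=∅
  DF(n1)=∅
  DF(n2)={n3,n6}
  DF(n3)={n6}
  DF(n4)={n5}
  DF(n5)={n6}
  DF(n6)=∅

φ for j: defs {n5}
  DF⁺ = {n6}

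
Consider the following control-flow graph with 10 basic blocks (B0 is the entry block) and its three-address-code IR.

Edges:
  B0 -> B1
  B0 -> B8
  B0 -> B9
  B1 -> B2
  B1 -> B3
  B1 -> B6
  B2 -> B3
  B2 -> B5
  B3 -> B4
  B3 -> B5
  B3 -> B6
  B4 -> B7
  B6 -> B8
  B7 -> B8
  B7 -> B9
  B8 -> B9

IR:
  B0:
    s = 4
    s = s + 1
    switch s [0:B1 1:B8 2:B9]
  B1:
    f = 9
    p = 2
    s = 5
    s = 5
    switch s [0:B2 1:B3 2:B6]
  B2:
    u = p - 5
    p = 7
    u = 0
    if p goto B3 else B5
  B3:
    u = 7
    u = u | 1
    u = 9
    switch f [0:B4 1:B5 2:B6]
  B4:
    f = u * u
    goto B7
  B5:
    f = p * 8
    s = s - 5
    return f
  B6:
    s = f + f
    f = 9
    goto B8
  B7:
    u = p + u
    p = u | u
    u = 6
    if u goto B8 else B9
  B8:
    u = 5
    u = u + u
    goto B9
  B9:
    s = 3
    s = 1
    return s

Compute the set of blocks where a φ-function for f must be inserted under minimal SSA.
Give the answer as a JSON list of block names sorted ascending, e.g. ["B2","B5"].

Answer: ["B8", "B9"]

Working:
idom tree: B1←B0 B2←B1 B3←B1 B4←B3 B5←B1 B6←B1 B7←B4 B8←B0 B9←B0
Dom at joins:
  B3: preds {B1,B2}: {B0,B1} ∩ {B0,B1,B2} = {B0,B1}; idom=B1
  B5: preds {B2,B3}: {B0,B1,B2} ∩ {B0,B1,B3} = {B0,B1}; idom=B1
  B6: preds {B1,B3}: {B0,B1} ∩ {B0,B1,B3} = {B0,B1}; idom=B1
  B8: preds {B0,B6,B7}: {B0} ∩ {B0,B1,B6} ∩ {B0,B1,B3,B4,B7} = {B0}; idom=B0
  B9: preds {B0,B7,B8}: {B0} ∩ {B0,B1,B3,B4,B7} ∩ {B0,B8} = {B0}; idom=B0

Frontier:
  join B3 pred B1: · stop@B1
  join B3 pred B2: B2 stop@B1
  join B5 pred B2: B2 stop@B1
  join B5 pred B3: B3 stop@B1
  join B6 pred B1: · stop@B1
  join B6 pred B3: B3 stop@B1
  join B8 pred B0: · stop@B0
  join B8 pred B6: B6→B1 stop@B0
  join B8 pred B7: B7→B4→B3→B1 stop@B0
  join B9 pred B0: · stop@B0
  join B9 pred B7: B7→B4→B3→B1 stop@B0
  join B9 pred B8: B8 stop@B0
  B0 → ∅
  B1 → {B8,B9}
  B2 → {B3,B5}
  B3 → {B5,B6,B8,B9}
  B4 → {B8,B9}
  B5 → ∅
  B6 → {B8}
  B7 → {B8,B9}
  B8 → {B9}
  B9 → ∅

φ for f: defs {B1,B4,B5,B6}
  DF⁺ = {B8,B9}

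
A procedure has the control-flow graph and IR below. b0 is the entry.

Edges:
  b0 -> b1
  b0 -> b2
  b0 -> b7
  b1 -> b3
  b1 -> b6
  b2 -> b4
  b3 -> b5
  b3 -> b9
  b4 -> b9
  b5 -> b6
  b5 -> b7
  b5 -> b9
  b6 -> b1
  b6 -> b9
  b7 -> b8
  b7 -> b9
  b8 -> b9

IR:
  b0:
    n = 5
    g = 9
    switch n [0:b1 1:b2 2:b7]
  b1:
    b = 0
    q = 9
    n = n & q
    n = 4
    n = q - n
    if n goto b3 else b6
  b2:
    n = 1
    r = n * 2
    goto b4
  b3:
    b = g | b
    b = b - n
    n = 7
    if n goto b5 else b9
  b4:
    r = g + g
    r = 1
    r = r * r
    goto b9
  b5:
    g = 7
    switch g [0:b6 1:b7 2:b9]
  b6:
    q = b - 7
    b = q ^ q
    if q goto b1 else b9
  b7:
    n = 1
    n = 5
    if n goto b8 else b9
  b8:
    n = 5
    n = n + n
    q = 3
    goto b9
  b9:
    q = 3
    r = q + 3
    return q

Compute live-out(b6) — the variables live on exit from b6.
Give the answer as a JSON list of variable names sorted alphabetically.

def/use:
  b0 def {g,n} use ∅
  b1 def {b,n,q} use {n}
  b2 def {n,r} use ∅
  b3 def {b,n} use {b,g,n}
  b4 def {r} use {g}
  b5 def {g} use ∅
  b6 def {b,q} use {b}
  b7 def {n} use ∅
  b8 def {n,q} use ∅
  b9 def {q,r} use ∅

Live sets:
  live b0: ∅→{g,n}
  live b1: {g,n}→{b,g,n}
  live b2: {g}→{g}
  live b3: {b,g,n}→{b,n}
  live b4: {g}→∅
  live b5: {b,n}→{b,g,n}
  live b6: {b,g,n}→{g,n}
  live b7: ∅→∅
  live b8: ∅→∅
  live b9: ∅→∅

live-out(b6) = ["g", "n"]

Answer: ["g", "n"]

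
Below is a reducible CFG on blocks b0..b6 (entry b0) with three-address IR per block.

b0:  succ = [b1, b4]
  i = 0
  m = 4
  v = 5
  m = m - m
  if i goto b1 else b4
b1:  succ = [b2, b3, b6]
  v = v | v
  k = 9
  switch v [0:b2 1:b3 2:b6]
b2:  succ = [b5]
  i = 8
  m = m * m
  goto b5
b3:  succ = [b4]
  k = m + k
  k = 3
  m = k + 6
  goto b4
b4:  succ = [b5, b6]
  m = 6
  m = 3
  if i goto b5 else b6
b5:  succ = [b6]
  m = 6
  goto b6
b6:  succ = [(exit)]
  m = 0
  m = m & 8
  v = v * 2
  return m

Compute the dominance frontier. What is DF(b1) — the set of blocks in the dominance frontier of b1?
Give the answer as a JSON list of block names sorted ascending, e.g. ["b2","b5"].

idom tree: b1←b0 b2←b1 b3←b1 b4←b0 b5←b0 b6←b0
Dom at joins:
  b4: preds {b0,b3}: {b0} ∩ {b0,b1,b3} = {b0}; idom=b0
  b5: preds {b2,b4}: {b0,b1,b2} ∩ {b0,b4} = {b0}; idom=b0
  b6: preds {b1,b4,b5}: {b0,b1} ∩ {b0,b4} ∩ {b0,b5} = {b0}; idom=b0

DF walk-up:
  join b4 pred b0: · stop@b0
  join b4 pred b3: b3→b1 stop@b0
  join b5 pred b2: b2→b1 stop@b0
  join b5 pred b4: b4 stop@b0
  join b6 pred b1: b1 stop@b0
  join b6 pred b4: b4 stop@b0
  join b6 pred b5: b5 stop@b0
  b0: DF=∅
  b1: DF={b4,b5,b6}
  b2: DF={b5}
  b3: DF={b4}
  b4: DF={b5,b6}
  b5: DF={b6}
  b6: DF=∅

DF(b1) = ["b4", "b5", "b6"]

Answer: ["b4", "b5", "b6"]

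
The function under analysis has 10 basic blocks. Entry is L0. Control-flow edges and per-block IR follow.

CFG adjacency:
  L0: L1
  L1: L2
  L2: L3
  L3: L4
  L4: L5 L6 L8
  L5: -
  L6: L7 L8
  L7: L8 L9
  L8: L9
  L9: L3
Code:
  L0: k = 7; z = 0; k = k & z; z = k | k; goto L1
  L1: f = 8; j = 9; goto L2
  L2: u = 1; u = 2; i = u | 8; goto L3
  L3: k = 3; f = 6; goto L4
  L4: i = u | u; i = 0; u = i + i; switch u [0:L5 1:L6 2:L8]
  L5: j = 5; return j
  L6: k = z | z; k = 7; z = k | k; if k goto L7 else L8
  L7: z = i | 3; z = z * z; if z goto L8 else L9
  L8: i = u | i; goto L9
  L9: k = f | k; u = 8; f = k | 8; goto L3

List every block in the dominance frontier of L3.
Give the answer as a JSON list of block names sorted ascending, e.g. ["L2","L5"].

idom tree: L1←L0 L2←L1 L3←L2 L4←L3 L5←L4 L6←L4 L7←L6 L8←L4 L9←L4
Dom∩ at merges:
  L3: preds {L2,L9}: {L0,L1,L2} ∩ {L0,L1,L2,L3,L4,L9} = {L0,L1,L2}; idom=L2
  L8: preds {L4,L6,L7}: {L0,L1,L2,L3,L4} ∩ {L0,L1,L2,L3,L4,L6} ∩ {L0,L1,L2,L3,L4,L6,L7} = {L0,L1,L2,L3,L4}; idom=L4
  L9: preds {L7,L8}: {L0,L1,L2,L3,L4,L6,L7} ∩ {L0,L1,L2,L3,L4,L8} = {L0,L1,L2,L3,L4}; idom=L4

Frontier:
  join L3 pred L2: · stop@L2
  join L3 pred L9: L9→L4→L3 stop@L2
  join L8 pred L4: · stop@L4
  join L8 pred L6: L6 stop@L4
  join L8 pred L7: L7→L6 stop@L4
  join L9 pred L7: L7→L6 stop@L4
  join L9 pred L8: L8 stop@L4
  L0 → ∅
  L1 → ∅
  L2 → ∅
  L3 → {L3}
  L4 → {L3}
  L5 → ∅
  L6 → {L8,L9}
  L7 → {L8,L9}
  L8 → {L9}
  L9 → {L3}

DF(L3) = ["L3"]

Answer: ["L3"]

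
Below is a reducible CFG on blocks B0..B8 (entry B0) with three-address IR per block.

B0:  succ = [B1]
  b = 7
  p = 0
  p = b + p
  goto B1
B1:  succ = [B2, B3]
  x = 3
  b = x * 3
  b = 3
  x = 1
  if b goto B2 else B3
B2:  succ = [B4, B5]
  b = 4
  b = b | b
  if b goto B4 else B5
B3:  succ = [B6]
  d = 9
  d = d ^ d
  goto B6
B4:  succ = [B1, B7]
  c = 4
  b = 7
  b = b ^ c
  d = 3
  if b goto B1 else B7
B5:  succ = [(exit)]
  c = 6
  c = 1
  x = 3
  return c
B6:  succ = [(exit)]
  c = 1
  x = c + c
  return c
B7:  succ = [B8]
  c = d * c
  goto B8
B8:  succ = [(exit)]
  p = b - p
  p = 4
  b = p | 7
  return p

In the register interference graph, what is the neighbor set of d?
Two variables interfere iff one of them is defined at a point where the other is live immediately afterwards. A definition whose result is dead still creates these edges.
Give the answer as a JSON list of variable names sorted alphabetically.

Answer: ["b", "c", "p"]

Derivation:
def/use:
  B0: {b,p} / ∅
  B1: {b,x} / ∅
  B2: {b} / ∅
  B3: {d} / ∅
  B4: {b,c,d} / ∅
  B5: {c,x} / ∅
  B6: {c,x} / ∅
  B7: {c} / {c,d}
  B8: {b,p} / {b,p}

Live sets:
  live B0: ∅→{p}
  live B1: {p}→{p}
  live B2: {p}→{p}
  live B3: ∅→∅
  live B4: {p}→{b,c,d,p}
  live B5: ∅→∅
  live B6: ∅→∅
  live B7: {b,c,d,p}→{b,p}
  live B8: {b,p}→∅

Interfere edges:
  b↔{c,d,p,x}
  c↔{b,d,p,x}
  d↔{b,c,p}
  p↔{b,c,d,x}
  x↔{b,c,p}

N(d) = ["b", "c", "p"]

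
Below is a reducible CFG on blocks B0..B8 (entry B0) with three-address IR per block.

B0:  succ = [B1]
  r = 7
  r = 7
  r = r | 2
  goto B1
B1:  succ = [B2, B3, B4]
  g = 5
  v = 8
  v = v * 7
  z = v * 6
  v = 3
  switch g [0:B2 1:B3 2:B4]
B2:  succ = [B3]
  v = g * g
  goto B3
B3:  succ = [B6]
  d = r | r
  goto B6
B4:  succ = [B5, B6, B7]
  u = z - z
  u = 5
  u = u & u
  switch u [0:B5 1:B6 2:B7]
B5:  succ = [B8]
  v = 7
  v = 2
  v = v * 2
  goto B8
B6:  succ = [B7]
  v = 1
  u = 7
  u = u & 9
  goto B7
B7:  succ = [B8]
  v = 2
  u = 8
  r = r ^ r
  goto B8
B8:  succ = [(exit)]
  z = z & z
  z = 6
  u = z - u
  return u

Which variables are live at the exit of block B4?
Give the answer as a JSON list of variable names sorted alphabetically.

Per-block:
  B0: {r} / ∅
  B1: {g,v,z} / ∅
  B2: {v} / {g}
  B3: {d} / {r}
  B4: {u} / {z}
  B5: {v} / ∅
  B6: {u,v} / ∅
  B7: {r,u,v} / {r}
  B8: {u,z} / {u,z}

Backward fixpoint:
  B0 li=∅ lo={r}
  B1 li={r} lo={g,r,z}
  B2 li={g,r,z} lo={r,z}
  B3 li={r,z} lo={r,z}
  B4 li={r,z} lo={r,u,z}
  B5 li={u,z} lo={u,z}
  B6 li={r,z} lo={r,z}
  B7 li={r,z} lo={u,z}
  B8 li={u,z} lo=∅

live-out(B4) = ["r", "u", "z"]

Answer: ["r", "u", "z"]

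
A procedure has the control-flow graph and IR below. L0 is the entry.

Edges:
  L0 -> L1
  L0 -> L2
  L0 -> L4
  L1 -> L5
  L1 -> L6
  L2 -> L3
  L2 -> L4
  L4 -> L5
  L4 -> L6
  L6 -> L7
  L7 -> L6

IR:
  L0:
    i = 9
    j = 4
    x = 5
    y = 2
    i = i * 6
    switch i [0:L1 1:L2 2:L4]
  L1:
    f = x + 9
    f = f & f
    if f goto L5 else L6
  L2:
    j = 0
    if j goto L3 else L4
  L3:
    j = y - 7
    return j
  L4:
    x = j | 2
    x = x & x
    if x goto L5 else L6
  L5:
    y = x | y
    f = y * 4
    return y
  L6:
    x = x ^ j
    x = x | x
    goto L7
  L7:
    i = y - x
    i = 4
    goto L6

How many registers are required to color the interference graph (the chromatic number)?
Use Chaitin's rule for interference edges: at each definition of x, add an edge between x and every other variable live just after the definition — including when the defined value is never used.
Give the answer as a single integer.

Per-block:
  L0: def={i,j,x,y} ue=∅
  L1: def={f} ue={x}
  L2: def={j} ue=∅
  L3: def={j} ue={y}
  L4: def={x} ue={j}
  L5: def={f,y} ue={x,y}
  L6: def={x} ue={j,x}
  L7: def={i} ue={x,y}

Live sets:
  L0: in=∅ out={j,x,y}
  L1: in={j,x,y} out={j,x,y}
  L2: in={y} out={j,y}
  L3: in={y} out=∅
  L4: in={j,y} out={j,x,y}
  L5: in={x,y} out=∅
  L6: in={j,x,y} out={j,x,y}
  L7: in={j,x,y} out={j,x,y}

Conflict graph:
  f↔{j,x,y}
  i↔{j,x,y}
  j↔{f,i,x,y}
  x↔{f,i,j,y}
  y↔{f,i,j,x}

Chromatic number:
  {f,j,x,y} pairwise interfere (4-clique) ⇒ χ ≥ 4
  4-colouring: c0={j}  c1={x}  c2={y}  c3={f,i}
  χ = 4

Answer: 4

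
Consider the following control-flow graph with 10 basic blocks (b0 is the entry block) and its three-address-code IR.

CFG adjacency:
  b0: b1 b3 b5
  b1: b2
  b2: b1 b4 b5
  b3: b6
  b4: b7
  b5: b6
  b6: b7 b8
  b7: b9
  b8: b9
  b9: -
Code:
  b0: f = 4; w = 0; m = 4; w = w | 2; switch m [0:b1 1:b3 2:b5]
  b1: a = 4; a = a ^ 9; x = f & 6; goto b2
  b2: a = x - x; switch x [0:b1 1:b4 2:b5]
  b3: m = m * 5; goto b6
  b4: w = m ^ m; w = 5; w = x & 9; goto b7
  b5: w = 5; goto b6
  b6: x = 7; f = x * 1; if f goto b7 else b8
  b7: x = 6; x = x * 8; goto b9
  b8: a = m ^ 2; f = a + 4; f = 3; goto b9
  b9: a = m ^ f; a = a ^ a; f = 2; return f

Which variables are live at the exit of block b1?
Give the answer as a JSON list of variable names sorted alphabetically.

Per-block:
  b0: {f,m,w} / ∅
  b1: {a,x} / {f}
  b2: {a} / {x}
  b3: {m} / {m}
  b4: {w} / {m,x}
  b5: {w} / ∅
  b6: {f,x} / ∅
  b7: {x} / ∅
  b8: {a,f} / {m}
  b9: {a,f} / {f,m}

Live sets:
  b0: in=∅ out={f,m}
  b1: in={f,m} out={f,m,x}
  b2: in={f,m,x} out={f,m,x}
  b3: in={m} out={m}
  b4: in={f,m,x} out={f,m}
  b5: in={m} out={m}
  b6: in={m} out={f,m}
  b7: in={f,m} out={f,m}
  b8: in={m} out={f,m}
  b9: in={f,m} out=∅

live-out(b1) = ["f", "m", "x"]

Answer: ["f", "m", "x"]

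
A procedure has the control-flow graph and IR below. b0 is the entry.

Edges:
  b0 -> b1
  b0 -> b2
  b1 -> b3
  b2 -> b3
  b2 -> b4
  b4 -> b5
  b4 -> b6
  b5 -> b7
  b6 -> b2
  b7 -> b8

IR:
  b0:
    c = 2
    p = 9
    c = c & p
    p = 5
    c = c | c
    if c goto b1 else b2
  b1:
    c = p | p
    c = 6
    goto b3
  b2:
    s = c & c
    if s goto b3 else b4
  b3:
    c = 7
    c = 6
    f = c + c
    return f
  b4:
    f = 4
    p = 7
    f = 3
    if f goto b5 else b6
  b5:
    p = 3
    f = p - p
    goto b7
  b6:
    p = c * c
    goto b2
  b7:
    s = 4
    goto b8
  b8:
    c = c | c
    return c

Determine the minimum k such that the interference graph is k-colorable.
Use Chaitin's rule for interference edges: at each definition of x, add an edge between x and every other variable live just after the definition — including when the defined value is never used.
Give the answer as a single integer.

Per-block:
  b0: {c,p} / ∅
  b1: {c} / {p}
  b2: {s} / {c}
  b3: {c,f} / ∅
  b4: {f,p} / ∅
  b5: {f,p} / ∅
  b6: {p} / {c}
  b7: {s} / ∅
  b8: {c} / {c}

Backward fixpoint:
  live b0: ∅→{c,p}
  live b1: {p}→∅
  live b2: {c}→{c}
  live b3: ∅→∅
  live b4: {c}→{c}
  live b5: {c}→{c}
  live b6: {c}→{c}
  live b7: {c}→{c}
  live b8: {c}→∅

Interfere edges:
  c: {f,p,s}
  f: {c}
  p: {c}
  s: {c}

Registers:
  clique {c,f} ⇒ need ≥ 2
  assign c→r0 f→r1 p→r1 s→r1 — no edge inside a register ⇒ χ ≤ 2
  χ = 2

Answer: 2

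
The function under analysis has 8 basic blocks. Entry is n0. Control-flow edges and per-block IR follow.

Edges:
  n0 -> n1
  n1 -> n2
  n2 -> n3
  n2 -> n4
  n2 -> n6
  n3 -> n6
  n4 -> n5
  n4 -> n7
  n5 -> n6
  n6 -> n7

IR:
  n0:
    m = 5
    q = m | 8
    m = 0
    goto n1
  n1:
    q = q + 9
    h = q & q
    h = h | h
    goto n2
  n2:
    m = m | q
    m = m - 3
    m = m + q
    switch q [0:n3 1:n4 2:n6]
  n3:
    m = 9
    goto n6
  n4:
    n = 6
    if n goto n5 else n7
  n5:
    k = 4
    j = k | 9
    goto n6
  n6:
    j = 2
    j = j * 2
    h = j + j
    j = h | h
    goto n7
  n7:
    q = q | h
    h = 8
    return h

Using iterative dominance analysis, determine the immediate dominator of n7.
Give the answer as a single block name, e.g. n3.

Answer: n2

Working:
idom tree: n1←n0 n2←n1 n3←n2 n4←n2 n5←n4 n6←n2 n7←n2
Join-block Dom:
  n6: preds {n2,n3,n5}: {n0,n1,n2} ∩ {n0,n1,n2,n3} ∩ {n0,n1,n2,n4,n5} = {n0,n1,n2}; idom=n2
  n7: preds {n4,n6}: {n0,n1,n2,n4} ∩ {n0,n1,n2,n6} = {n0,n1,n2}; idom=n2

idom(n7) = n2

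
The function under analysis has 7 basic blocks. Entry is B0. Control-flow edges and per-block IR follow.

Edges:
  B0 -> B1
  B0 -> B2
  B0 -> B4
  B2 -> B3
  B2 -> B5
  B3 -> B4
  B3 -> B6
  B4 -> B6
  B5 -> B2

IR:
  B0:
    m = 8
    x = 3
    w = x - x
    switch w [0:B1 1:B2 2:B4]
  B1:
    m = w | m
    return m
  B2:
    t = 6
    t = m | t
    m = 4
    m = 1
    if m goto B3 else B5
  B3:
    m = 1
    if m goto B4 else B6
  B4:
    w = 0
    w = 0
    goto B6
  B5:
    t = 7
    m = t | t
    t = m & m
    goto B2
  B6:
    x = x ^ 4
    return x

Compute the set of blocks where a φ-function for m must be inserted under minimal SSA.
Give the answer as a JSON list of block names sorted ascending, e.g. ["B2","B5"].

Answer: ["B2", "B4", "B6"]

Working:
idom tree: B1←B0 B2←B0 B3←B2 B4←B0 B5←B2 B6←B0
Dom∩ at merges:
  B2: preds {B0,B5}: {B0} ∩ {B0,B2,B5} = {B0}; idom=B0
  B4: preds {B0,B3}: {B0} ∩ {B0,B2,B3} = {B0}; idom=B0
  B6: preds {B3,B4}: {B0,B2,B3} ∩ {B0,B4} = {B0}; idom=B0

DF walk-up:
  B2←B0: walk · to B0
  B2←B5: walk B5→B2 to B0
  B4←B0: walk · to B0
  B4←B3: walk B3→B2 to B0
  B6←B3: walk B3→B2 to B0
  B6←B4: walk B4 to B0
  B0: DF=∅
  B1: DF=∅
  B2: DF={B2,B4,B6}
  B3: DF={B4,B6}
  B4: DF={B6}
  B5: DF={B2}
  B6: DF=∅

φ for m: defs {B0,B1,B2,B3,B5}
  DF⁺ = {B2,B4,B6}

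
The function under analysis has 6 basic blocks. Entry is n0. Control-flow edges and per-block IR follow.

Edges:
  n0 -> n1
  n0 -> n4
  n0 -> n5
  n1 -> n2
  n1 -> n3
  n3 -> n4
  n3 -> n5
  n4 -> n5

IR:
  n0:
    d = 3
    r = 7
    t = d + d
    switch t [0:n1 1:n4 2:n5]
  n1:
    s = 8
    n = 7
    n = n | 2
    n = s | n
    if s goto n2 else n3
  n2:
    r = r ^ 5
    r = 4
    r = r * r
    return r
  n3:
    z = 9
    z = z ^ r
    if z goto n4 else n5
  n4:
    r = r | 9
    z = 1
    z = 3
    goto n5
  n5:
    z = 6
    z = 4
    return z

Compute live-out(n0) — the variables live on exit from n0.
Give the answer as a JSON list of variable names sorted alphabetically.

Answer: ["r"]

Analysis:
Block summaries:
  n0: {d,r,t} / ∅
  n1: {n,s} / ∅
  n2: {r} / {r}
  n3: {z} / {r}
  n4: {r,z} / {r}
  n5: {z} / ∅

Backward fixpoint:
  live n0: ∅→{r}
  live n1: {r}→{r}
  live n2: {r}→∅
  live n3: {r}→{r}
  live n4: {r}→∅
  live n5: ∅→∅

live-out(n0) = ["r"]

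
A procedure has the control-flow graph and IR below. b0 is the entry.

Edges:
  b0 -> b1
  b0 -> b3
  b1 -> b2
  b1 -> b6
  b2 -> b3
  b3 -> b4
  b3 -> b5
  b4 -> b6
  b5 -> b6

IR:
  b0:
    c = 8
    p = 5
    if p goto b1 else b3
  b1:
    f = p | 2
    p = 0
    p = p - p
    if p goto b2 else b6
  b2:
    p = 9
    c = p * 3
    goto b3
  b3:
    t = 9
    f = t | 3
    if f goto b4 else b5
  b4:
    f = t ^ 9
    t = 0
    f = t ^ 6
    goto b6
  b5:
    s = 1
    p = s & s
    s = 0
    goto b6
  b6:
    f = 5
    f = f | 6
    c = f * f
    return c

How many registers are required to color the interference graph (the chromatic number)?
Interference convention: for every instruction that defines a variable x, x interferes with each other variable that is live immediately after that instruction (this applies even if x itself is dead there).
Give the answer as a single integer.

Answer: 2

Derivation:
Per-block:
  b0 def {c,p} use ∅
  b1 def {f,p} use {p}
  b2 def {c,p} use ∅
  b3 def {f,t} use ∅
  b4 def {f,t} use {t}
  b5 def {p,s} use ∅
  b6 def {c,f} use ∅

Backward fixpoint:
  live b0: ∅→{p}
  live b1: {p}→∅
  live b2: ∅→∅
  live b3: ∅→{t}
  live b4: {t}→∅
  live b5: ∅→∅
  live b6: ∅→∅

Interfere edges:
  c: ∅
  f: {t}
  p: ∅
  s: ∅
  t: {f}

Colouring:
  lower bound: {f,t} mutually conflict ⇒ χ ≥ 2
  2-colouring: R0={c,f,p,s}  R1={t}
  χ = 2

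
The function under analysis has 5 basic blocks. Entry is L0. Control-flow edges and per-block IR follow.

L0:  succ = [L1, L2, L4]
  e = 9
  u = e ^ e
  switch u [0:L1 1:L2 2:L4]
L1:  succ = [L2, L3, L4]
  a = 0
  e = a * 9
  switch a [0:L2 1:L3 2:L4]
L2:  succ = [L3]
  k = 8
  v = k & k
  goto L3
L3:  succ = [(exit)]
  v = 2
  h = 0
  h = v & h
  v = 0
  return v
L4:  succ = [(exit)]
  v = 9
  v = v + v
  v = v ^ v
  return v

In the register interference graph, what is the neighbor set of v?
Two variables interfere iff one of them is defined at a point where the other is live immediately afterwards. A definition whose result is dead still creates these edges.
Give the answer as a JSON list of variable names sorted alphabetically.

Block summaries:
  L0: def={e,u} ue=∅
  L1: def={a,e} ue=∅
  L2: def={k,v} ue=∅
  L3: def={h,v} ue=∅
  L4: def={v} ue=∅

Liveness:
  L0 li=∅ lo=∅
  L1 li=∅ lo=∅
  L2 li=∅ lo=∅
  L3 li=∅ lo=∅
  L4 li=∅ lo=∅

Interference:
  a — {e}
  e — {a}
  h — {v}
  k — ∅
  u — ∅
  v — {h}

N(v) = ["h"]

Answer: ["h"]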